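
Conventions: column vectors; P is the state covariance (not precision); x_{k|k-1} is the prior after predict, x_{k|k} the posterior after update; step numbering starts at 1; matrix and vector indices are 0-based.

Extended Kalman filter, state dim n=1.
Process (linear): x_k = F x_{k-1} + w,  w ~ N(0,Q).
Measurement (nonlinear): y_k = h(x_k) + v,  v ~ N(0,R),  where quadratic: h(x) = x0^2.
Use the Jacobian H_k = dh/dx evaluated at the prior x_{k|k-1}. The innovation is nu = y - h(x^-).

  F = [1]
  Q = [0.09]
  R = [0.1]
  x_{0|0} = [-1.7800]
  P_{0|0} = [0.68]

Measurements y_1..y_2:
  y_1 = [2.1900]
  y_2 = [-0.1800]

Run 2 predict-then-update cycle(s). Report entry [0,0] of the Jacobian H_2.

step 1: x^-=[-1.7800]  P^-=[0.7700]  H_jac=[-3.5600]  S=[9.8587]  K=[-0.2780]  nu=[-0.9784]  x^+=[-1.5080]  P^+=[0.0078]
step 2: x^-=[-1.5080]  P^-=[0.0978]  H_jac=[-3.0159]  S=[0.9897]  K=[-0.2981]  nu=[-2.4539]  x^+=[-0.7765]  P^+=[0.0099]

H_jac[0,0] = -3.0159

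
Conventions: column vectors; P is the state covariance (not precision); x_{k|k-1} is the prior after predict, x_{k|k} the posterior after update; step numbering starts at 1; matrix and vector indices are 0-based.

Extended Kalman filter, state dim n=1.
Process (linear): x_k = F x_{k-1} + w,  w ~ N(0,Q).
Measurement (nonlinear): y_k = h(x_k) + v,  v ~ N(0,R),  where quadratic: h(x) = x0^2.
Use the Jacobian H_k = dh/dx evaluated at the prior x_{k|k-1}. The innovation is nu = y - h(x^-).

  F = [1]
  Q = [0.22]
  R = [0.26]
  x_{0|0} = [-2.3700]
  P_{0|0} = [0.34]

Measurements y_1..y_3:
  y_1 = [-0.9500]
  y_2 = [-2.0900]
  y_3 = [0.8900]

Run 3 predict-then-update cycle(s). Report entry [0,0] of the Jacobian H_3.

H_jac[0,0] = 0.3896

step 1: x^-=[-2.3700]  P^-=[0.5600]  H_jac=[-4.7400]  S=[12.8419]  K=[-0.2067]  nu=[-6.5669]  x^+=[-1.0126]  P^+=[0.0113]
step 2: x^-=[-1.0126]  P^-=[0.2313]  H_jac=[-2.0253]  S=[1.2089]  K=[-0.3876]  nu=[-3.1154]  x^+=[0.1948]  P^+=[0.0498]
step 3: x^-=[0.1948]  P^-=[0.2698]  H_jac=[0.3896]  S=[0.3009]  K=[0.3492]  nu=[0.8521]  x^+=[0.4924]  P^+=[0.2331]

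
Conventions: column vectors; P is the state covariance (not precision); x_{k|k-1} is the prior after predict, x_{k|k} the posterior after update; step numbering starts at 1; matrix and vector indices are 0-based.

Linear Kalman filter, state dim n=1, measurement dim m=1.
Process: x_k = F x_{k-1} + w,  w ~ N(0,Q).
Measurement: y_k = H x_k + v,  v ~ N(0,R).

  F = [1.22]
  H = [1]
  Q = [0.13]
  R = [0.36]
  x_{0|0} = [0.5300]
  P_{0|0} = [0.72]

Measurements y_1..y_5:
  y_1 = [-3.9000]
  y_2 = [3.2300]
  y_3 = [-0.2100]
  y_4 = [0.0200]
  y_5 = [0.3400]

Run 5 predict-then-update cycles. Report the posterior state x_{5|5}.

x_post = [0.2465]

step 1: x^-=[0.6466]  P^-=[1.2016]  S=[1.5616]  K=[0.7695]  nu=[-4.5466]  x^+=[-2.8519]  P^+=[0.2770]
step 2: x^-=[-3.4793]  P^-=[0.5423]  S=[0.9023]  K=[0.6010]  nu=[6.7093]  x^+=[0.5531]  P^+=[0.2164]
step 3: x^-=[0.6748]  P^-=[0.4520]  S=[0.8120]  K=[0.5567]  nu=[-0.8848]  x^+=[0.1823]  P^+=[0.2004]
step 4: x^-=[0.2224]  P^-=[0.4283]  S=[0.7883]  K=[0.5433]  nu=[-0.2024]  x^+=[0.1124]  P^+=[0.1956]
step 5: x^-=[0.1371]  P^-=[0.4211]  S=[0.7811]  K=[0.5391]  nu=[0.2029]  x^+=[0.2465]  P^+=[0.1941]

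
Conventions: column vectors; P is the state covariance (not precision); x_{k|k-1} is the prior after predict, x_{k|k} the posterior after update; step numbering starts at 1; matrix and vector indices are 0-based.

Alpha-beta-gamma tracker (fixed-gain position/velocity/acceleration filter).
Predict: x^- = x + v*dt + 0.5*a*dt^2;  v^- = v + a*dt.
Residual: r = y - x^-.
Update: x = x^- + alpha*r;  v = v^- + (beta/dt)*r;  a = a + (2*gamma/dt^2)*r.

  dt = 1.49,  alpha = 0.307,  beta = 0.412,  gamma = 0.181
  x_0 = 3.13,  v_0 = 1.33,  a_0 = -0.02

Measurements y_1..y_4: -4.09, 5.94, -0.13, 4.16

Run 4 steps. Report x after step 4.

x_post = -1.2693

step 1: x_pred=5.0895  r=-9.1795  x^+=2.2714  v^+=-1.2380  a^+=-1.5168
step 2: x_pred=-1.2570  r=7.1970  x^+=0.9525  v^+=-1.5080  a^+=-0.3433
step 3: x_pred=-1.6754  r=1.5454  x^+=-1.2010  v^+=-1.5921  a^+=-0.0913
step 4: x_pred=-3.6746  r=7.8346  x^+=-1.2693  v^+=0.4382  a^+=1.1862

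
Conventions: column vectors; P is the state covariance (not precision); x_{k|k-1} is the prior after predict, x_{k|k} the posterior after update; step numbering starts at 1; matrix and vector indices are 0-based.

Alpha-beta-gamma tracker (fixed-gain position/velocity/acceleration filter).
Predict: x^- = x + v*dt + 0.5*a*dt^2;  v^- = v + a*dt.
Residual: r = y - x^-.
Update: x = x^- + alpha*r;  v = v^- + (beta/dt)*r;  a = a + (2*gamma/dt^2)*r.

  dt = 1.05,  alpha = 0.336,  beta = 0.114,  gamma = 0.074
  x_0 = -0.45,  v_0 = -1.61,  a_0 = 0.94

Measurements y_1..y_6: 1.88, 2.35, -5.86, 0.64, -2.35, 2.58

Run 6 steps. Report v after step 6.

step 1: x_pred=-1.6223  r=3.5023  x^+=-0.4455  v^+=-0.2427  a^+=1.4102
step 2: x_pred=0.0769  r=2.2731  x^+=0.8407  v^+=1.4847  a^+=1.7153
step 3: x_pred=3.3452  r=-9.2052  x^+=0.2522  v^+=2.2863  a^+=0.4796
step 4: x_pred=2.9173  r=-2.2773  x^+=2.1521  v^+=2.5427  a^+=0.1739
step 5: x_pred=4.9178  r=-7.2678  x^+=2.4758  v^+=1.9362  a^+=-0.8017
step 6: x_pred=4.0668  r=-1.4868  x^+=3.5672  v^+=0.9329  a^+=-1.0013

v_post = 0.9329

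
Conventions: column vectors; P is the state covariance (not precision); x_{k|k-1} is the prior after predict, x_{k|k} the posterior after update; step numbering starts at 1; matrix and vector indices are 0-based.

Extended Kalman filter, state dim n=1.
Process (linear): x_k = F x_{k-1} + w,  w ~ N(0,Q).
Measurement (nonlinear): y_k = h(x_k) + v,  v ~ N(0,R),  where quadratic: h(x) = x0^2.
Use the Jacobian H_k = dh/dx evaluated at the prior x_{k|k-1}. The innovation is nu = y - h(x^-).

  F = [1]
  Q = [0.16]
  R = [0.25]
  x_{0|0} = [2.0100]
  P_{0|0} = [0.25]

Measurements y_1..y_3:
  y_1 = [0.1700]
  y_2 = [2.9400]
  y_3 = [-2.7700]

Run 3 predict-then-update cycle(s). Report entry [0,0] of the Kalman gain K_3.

K[0,0] = 0.2645

step 1: x^-=[2.0100]  P^-=[0.4100]  H_jac=[4.0200]  S=[6.8758]  K=[0.2397]  nu=[-3.8701]  x^+=[1.0823]  P^+=[0.0149]
step 2: x^-=[1.0823]  P^-=[0.1749]  H_jac=[2.1646]  S=[1.0695]  K=[0.3540]  nu=[1.7686]  x^+=[1.7084]  P^+=[0.0409]
step 3: x^-=[1.7084]  P^-=[0.2009]  H_jac=[3.4168]  S=[2.5952]  K=[0.2645]  nu=[-5.6886]  x^+=[0.2039]  P^+=[0.0194]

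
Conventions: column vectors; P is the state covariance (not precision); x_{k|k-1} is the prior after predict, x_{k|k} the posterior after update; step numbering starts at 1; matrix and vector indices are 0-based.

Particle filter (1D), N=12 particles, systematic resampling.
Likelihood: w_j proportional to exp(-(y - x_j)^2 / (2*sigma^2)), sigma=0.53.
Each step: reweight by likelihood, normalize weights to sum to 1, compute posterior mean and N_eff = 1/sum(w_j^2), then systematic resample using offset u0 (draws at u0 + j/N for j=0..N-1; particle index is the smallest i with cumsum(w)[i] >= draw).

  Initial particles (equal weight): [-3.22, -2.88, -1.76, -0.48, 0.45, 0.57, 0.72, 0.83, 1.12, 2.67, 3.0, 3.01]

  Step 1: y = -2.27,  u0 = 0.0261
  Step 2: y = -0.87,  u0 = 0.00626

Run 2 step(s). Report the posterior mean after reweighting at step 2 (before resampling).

step 1: w=[0.1487, 0.3822, 0.4666, 0.0025, 0.0000, 0.0000, 0.0000, 0.0000, 0.0000, 0.0000, 0.0000, 0.0000]  mean=-2.4021  Neff=2.5912  idx=[0, 0, 1, 1, 1, 1, 1, 2, 2, 2, 2, 2]
step 2: w=[0.0000, 0.0000, 0.0006, 0.0006, 0.0006, 0.0006, 0.0006, 0.1994, 0.1994, 0.1994, 0.1994, 0.1994]  mean=-1.7636  Neff=5.0317  idx=[7, 7, 7, 8, 8, 9, 9, 9, 10, 10, 11, 11]

post_mean = -1.7636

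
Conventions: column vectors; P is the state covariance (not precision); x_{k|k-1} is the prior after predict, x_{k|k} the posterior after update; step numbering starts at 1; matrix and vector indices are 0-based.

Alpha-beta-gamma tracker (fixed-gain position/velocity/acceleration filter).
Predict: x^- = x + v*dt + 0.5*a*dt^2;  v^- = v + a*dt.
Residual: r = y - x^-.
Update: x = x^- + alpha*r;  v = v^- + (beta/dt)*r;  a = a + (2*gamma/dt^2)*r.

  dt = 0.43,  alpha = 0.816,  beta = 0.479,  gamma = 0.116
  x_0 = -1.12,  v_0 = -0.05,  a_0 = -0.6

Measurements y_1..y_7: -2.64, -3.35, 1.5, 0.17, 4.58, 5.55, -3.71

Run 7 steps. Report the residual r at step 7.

resid = -13.0872

step 1: x_pred=-1.1970  r=-1.4430  x^+=-2.3745  v^+=-1.9155  a^+=-2.4106
step 2: x_pred=-3.4210  r=0.0710  x^+=-3.3631  v^+=-2.8729  a^+=-2.3215
step 3: x_pred=-4.8131  r=6.3131  x^+=0.3384  v^+=3.1612  a^+=5.5997
step 4: x_pred=2.2154  r=-2.0454  x^+=0.5464  v^+=3.2906  a^+=3.0332
step 5: x_pred=2.2417  r=2.3383  x^+=4.1498  v^+=7.1996  a^+=5.9671
step 6: x_pred=7.7972  r=-2.2472  x^+=5.9635  v^+=7.2621  a^+=3.1474
step 7: x_pred=9.3772  r=-13.0872  x^+=-1.3020  v^+=-5.9630  a^+=-13.2735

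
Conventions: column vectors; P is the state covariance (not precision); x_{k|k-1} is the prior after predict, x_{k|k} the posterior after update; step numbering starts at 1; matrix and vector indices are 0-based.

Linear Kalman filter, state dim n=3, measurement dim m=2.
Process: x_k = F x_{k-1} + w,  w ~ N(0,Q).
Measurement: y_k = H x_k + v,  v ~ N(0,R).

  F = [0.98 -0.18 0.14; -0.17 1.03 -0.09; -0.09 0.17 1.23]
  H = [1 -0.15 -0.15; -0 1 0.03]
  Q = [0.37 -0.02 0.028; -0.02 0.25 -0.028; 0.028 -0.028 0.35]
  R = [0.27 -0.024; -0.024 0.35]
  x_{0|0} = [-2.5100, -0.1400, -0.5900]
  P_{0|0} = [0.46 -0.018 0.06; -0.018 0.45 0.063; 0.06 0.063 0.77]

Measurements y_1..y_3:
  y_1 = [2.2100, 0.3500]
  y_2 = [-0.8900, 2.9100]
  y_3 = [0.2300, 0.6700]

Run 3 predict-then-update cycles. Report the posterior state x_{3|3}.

step 1: x^-=[-2.5172, 0.3356, -0.5236]  P^-=[0.8611 -0.2051 0.1621; -0.2051 0.7434 0.0416; 0.1621 0.0416 1.5453]  S=[1.1974 -0.3491; -0.3491 1.0973]  K=[0.7400 0.0530; -0.0791 0.6535; -0.0442 0.0661]  nu=[4.6990, 0.0301]  x^+=[0.9616, -0.0164, -0.7291]  P^+=[0.2297 -0.0056 0.2136; -0.0056 0.2313 -0.0219; 0.2136 -0.0219 1.5361]
step 2: x^-=[0.8432, -0.1147, -0.9861]  P^-=[0.6899 -0.1538 0.5233; -0.1538 0.5270 -0.2237; 0.5233 -0.2237 2.6262]  S=[0.9100 -0.2184; -0.2184 0.8659]  K=[0.7015 0.0174; -0.0796 0.5808; 0.1478 -0.1301]  nu=[-1.8984, 3.0543]  x^+=[-0.4351, 1.8102, -1.6640]  P^+=[0.2472 -0.0231 0.4115; -0.0231 0.2090 -0.1266; 0.4115 -0.1266 2.5833]
step 3: x^-=[-0.9852, 2.0883, -1.6998]  P^-=[0.7923 -0.2229 0.9563; -0.2229 0.5439 -0.5119; 0.9563 -0.5119 4.1230]  S=[0.9242 -0.2392; -0.2392 0.8669]  K=[0.7326 -0.0218; -0.0953 0.5834; 0.3583 -0.3490]  nu=[1.2735, -1.3673]  x^+=[-0.0224, 1.1692, -0.7663]  P^+=[0.2882 -0.0445 0.6441; -0.0445 0.2139 -0.2459; 0.6441 -0.2459 3.8390]

x_post = [-0.0224, 1.1692, -0.7663]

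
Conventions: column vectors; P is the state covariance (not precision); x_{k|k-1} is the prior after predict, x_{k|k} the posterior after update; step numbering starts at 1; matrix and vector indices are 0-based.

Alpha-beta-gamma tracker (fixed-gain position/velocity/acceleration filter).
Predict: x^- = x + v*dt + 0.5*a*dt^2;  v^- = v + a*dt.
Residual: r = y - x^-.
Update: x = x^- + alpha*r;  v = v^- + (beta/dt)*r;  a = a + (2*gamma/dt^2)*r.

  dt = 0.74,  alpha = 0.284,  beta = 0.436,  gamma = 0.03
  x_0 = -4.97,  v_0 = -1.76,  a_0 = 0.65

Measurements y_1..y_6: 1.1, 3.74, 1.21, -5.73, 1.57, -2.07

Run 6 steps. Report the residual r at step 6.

step 1: x_pred=-6.0944  r=7.1944  x^+=-4.0512  v^+=2.9599  a^+=1.4383
step 2: x_pred=-1.4671  r=5.2071  x^+=0.0117  v^+=7.0922  a^+=2.0088
step 3: x_pred=5.8099  r=-4.5999  x^+=4.5036  v^+=5.8685  a^+=1.5048
step 4: x_pred=9.2582  r=-14.9882  x^+=5.0016  v^+=-1.8489  a^+=-0.1374
step 5: x_pred=3.5958  r=-2.0258  x^+=3.0205  v^+=-3.1442  a^+=-0.3594
step 6: x_pred=0.5954  r=-2.6654  x^+=-0.1616  v^+=-4.9805  a^+=-0.6514

resid = -2.6654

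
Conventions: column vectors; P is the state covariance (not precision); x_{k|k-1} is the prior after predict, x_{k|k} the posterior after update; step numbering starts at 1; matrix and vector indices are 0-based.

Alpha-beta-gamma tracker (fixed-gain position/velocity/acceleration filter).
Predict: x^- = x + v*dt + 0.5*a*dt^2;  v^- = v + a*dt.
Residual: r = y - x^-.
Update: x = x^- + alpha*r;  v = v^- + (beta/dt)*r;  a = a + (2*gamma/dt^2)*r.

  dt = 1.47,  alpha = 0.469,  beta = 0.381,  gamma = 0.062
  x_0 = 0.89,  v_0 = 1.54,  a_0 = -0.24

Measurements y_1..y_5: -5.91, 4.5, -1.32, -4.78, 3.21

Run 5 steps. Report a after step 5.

step 1: x_pred=2.8945  r=-8.8045  x^+=-1.2348  v^+=-1.0948  a^+=-0.7452
step 2: x_pred=-3.6493  r=8.1493  x^+=0.1727  v^+=-0.0781  a^+=-0.2776
step 3: x_pred=-0.2420  r=-1.0780  x^+=-0.7476  v^+=-0.7656  a^+=-0.3395
step 4: x_pred=-2.2397  r=-2.5403  x^+=-3.4311  v^+=-1.9230  a^+=-0.4852
step 5: x_pred=-6.7821  r=9.9921  x^+=-2.0958  v^+=-0.0464  a^+=0.0882

a_post = 0.0882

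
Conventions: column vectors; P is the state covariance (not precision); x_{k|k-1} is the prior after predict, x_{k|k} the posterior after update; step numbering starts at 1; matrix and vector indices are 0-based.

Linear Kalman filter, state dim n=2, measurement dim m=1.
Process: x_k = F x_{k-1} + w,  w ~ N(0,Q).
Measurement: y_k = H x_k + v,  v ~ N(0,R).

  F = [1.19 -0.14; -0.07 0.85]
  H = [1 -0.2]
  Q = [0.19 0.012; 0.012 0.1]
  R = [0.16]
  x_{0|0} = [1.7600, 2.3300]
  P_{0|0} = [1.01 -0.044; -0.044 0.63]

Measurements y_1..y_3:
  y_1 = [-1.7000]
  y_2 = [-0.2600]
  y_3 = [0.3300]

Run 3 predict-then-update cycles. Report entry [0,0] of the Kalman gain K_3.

step 1: x^-=[1.7682, 1.8573]  P^-=[1.6473 -0.1920; -0.1920 0.5654]  S=[1.9067]  K=[0.8841; -0.1600]  nu=[-3.0967]  x^+=[-0.9696, 2.3528]  P^+=[0.1570 0.0777; 0.0777 0.5165]
step 2: x^-=[-1.4832, 2.0678]  P^-=[0.3966 0.0168; 0.0168 0.4647]  S=[0.5684]  K=[0.6917; -0.1339]  nu=[1.6367]  x^+=[-0.3510, 1.8486]  P^+=[0.1246 0.0695; 0.0695 0.4545]
step 3: x^-=[-0.6765, 1.5959]  P^-=[0.3522 0.0185; 0.0185 0.4207]  S=[0.5216]  K=[0.6681; -0.1259]  nu=[1.3257]  x^+=[0.2092, 1.4290]  P^+=[0.1194 0.0624; 0.0624 0.4125]

K[0,0] = 0.6681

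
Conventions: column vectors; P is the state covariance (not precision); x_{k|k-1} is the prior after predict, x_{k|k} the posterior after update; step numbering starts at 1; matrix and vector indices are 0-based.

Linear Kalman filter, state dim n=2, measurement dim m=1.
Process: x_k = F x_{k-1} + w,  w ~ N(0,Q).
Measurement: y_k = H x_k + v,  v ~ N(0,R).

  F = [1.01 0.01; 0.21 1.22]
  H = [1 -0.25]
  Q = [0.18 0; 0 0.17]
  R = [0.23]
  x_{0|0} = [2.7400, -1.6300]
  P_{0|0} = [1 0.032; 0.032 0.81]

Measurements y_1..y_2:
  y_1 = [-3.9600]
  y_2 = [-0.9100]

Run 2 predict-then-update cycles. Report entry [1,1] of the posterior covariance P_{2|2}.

step 1: x^-=[2.7511, -1.4132]  P^-=[1.2008 0.2615; 0.2615 1.4361]  S=[1.3898]  K=[0.8170; -0.0702]  nu=[-7.0644]  x^+=[-3.0203, -0.9174]  P^+=[0.2732 0.3412; 0.3412 1.4293]
step 2: x^-=[-3.0597, -1.7535]  P^-=[0.4657 0.4965; 0.4965 2.4842]  S=[0.6027]  K=[0.5667; -0.2066]  nu=[1.7113]  x^+=[-2.0898, -2.1071]  P^+=[0.2721 0.5671; 0.5671 2.4584]

P_post[1,1] = 2.4584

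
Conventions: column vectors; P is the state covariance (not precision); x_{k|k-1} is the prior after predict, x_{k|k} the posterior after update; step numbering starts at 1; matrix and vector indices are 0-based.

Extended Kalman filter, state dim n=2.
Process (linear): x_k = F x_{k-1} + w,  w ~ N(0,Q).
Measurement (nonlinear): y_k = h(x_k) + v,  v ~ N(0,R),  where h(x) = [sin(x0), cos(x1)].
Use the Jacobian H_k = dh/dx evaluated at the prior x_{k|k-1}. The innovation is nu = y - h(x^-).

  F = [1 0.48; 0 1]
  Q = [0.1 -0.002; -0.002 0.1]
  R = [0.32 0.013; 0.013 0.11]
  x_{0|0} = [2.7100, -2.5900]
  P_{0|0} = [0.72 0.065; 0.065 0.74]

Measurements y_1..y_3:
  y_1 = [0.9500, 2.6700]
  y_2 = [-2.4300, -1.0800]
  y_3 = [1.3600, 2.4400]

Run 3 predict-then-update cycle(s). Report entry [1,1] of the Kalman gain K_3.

step 1: x^-=[1.4668, -2.5900]  P^-=[1.0529 0.4182; 0.4182 0.8400]  H_jac=[0.1038 0.0000; 0.0000 0.5240]  S=[0.3313 0.0358; 0.0358 0.3407]  K=[0.2634 0.6156; -0.0085 1.2930]  nu=[-0.0446, 3.5217]  x^+=[3.6231, 1.9639]  P^+=[0.8892 0.1358; 0.1358 0.2712]
step 2: x^-=[4.5658, 1.9639]  P^-=[1.1820 0.2639; 0.2639 0.3712]  H_jac=[-0.1461 0.0000; 0.0000 -0.9237]  S=[0.3452 0.0486; 0.0486 0.4267]  K=[-0.4265 -0.5228; 0.0015 -0.8037]  nu=[-1.4407, -0.6969]  x^+=[5.5446, 2.5219]  P^+=[0.9809 0.0683; 0.0683 0.0957]
step 3: x^-=[6.7551, 2.5219]  P^-=[1.1685 0.1122; 0.1122 0.1957]  H_jac=[0.8907 0.0000; 0.0000 -0.5808]  S=[1.2470 -0.0450; -0.0450 0.1760]  K=[0.8289 -0.1581; 0.0573 -0.6311]  nu=[0.9054, 3.2540]  x^+=[6.9911, 0.5203]  P^+=[0.2955 0.0114; 0.0114 0.1182]

K[1,1] = -0.6311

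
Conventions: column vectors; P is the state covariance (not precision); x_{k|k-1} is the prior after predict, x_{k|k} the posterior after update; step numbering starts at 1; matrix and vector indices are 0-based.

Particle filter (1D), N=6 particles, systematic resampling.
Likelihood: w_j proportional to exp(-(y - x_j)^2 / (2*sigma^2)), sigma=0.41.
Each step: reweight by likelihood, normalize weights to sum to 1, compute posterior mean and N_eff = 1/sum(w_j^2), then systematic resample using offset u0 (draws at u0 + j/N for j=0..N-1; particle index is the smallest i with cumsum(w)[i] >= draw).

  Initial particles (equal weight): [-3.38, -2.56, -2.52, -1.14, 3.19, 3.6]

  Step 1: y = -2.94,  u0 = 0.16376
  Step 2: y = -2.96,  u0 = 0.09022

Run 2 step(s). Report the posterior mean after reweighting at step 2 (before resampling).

post_mean = -2.6830

step 1: w=[0.3115, 0.3606, 0.3279, 0.0000, 0.0000, 0.0000]  mean=-2.8023  Neff=2.9890  idx=[0, 1, 1, 1, 2, 2]
step 2: w=[0.1653, 0.1735, 0.1735, 0.1735, 0.1570, 0.1570]  mean=-2.6830  Neff=5.9882  idx=[0, 1, 2, 3, 4, 5]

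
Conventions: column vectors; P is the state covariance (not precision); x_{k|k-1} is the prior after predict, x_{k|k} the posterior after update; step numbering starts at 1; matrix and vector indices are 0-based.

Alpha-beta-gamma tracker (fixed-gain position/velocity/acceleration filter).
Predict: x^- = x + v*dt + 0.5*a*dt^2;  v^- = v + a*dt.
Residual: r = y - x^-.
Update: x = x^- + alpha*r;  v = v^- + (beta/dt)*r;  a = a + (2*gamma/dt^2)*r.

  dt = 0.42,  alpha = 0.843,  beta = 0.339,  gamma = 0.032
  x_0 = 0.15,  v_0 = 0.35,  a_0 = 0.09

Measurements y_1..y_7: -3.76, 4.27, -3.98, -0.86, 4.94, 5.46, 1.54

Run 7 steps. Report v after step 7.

step 1: x_pred=0.3049  r=-4.0649  x^+=-3.1218  v^+=-2.8932  a^+=-1.3848
step 2: x_pred=-4.4591  r=8.7291  x^+=2.8995  v^+=3.5708  a^+=1.7822
step 3: x_pred=4.5565  r=-8.5365  x^+=-2.6398  v^+=-2.5708  a^+=-1.3149
step 4: x_pred=-3.8355  r=2.9755  x^+=-1.3272  v^+=-0.7214  a^+=-0.2354
step 5: x_pred=-1.6509  r=6.5909  x^+=3.9052  v^+=4.4995  a^+=2.1559
step 6: x_pred=5.9852  r=-0.5252  x^+=5.5425  v^+=4.9811  a^+=1.9653
step 7: x_pred=7.8079  r=-6.2679  x^+=2.5241  v^+=0.7475  a^+=-0.3087

v_post = 0.7475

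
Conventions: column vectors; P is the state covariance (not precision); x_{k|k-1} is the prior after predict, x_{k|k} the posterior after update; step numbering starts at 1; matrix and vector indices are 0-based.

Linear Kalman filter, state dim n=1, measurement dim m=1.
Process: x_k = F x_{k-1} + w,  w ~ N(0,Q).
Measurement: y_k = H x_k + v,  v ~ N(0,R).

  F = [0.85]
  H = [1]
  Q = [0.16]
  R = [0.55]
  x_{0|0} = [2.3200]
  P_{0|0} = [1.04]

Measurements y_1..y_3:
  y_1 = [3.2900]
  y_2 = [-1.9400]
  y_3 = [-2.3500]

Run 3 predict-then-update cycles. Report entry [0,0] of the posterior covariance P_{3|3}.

step 1: x^-=[1.9720]  P^-=[0.9114]  S=[1.4614]  K=[0.6236]  nu=[1.3180]  x^+=[2.7940]  P^+=[0.3430]
step 2: x^-=[2.3749]  P^-=[0.4078]  S=[0.9578]  K=[0.4258]  nu=[-4.3149]  x^+=[0.5377]  P^+=[0.2342]
step 3: x^-=[0.4570]  P^-=[0.3292]  S=[0.8792]  K=[0.3744]  nu=[-2.8070]  x^+=[-0.5940]  P^+=[0.2059]

P_post[0,0] = 0.2059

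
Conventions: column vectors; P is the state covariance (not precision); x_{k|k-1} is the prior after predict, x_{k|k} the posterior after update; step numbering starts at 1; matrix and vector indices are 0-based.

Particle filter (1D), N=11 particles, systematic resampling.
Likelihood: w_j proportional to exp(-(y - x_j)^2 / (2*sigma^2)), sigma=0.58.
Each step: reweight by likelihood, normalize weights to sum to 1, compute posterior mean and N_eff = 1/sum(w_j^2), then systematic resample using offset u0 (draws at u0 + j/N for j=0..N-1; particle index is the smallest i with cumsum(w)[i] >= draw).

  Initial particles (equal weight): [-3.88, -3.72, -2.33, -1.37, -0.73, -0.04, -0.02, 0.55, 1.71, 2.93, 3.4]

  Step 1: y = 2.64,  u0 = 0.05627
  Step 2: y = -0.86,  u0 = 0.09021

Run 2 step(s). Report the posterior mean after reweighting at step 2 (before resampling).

post_mean = 1.7100

step 1: w=[0.0000, 0.0000, 0.0000, 0.0000, 0.0000, 0.0000, 0.0000, 0.0010, 0.1745, 0.5570, 0.2675]  mean=2.8404  Neff=2.4256  idx=[8, 8, 9, 9, 9, 9, 9, 9, 10, 10, 10]
step 2: w=[0.5000, 0.5000, 0.0000, 0.0000, 0.0000, 0.0000, 0.0000, 0.0000, 0.0000, 0.0000, 0.0000]  mean=1.7100  Neff=2.0001  idx=[0, 0, 0, 0, 0, 1, 1, 1, 1, 1, 1]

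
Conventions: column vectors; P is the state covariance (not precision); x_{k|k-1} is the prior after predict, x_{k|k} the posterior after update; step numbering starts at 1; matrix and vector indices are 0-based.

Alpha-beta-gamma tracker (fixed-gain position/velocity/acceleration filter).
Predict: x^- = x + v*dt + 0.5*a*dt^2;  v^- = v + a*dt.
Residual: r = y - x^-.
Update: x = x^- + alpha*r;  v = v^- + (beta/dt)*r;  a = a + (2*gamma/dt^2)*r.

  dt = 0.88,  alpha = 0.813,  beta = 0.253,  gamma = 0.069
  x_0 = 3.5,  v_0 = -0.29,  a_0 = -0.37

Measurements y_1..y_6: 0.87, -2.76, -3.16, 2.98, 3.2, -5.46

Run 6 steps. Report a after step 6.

a_post = -0.2607

step 1: x_pred=3.1015  r=-2.2315  x^+=1.2873  v^+=-1.2572  a^+=-0.7677
step 2: x_pred=-0.1162  r=-2.6438  x^+=-2.2656  v^+=-2.6928  a^+=-1.2388
step 3: x_pred=-5.1149  r=1.9549  x^+=-3.5256  v^+=-3.2209  a^+=-0.8904
step 4: x_pred=-6.7047  r=9.6847  x^+=1.1690  v^+=-1.2201  a^+=0.8354
step 5: x_pred=0.4188  r=2.7812  x^+=2.6799  v^+=0.3147  a^+=1.3311
step 6: x_pred=3.4722  r=-8.9322  x^+=-3.7897  v^+=-1.0820  a^+=-0.2607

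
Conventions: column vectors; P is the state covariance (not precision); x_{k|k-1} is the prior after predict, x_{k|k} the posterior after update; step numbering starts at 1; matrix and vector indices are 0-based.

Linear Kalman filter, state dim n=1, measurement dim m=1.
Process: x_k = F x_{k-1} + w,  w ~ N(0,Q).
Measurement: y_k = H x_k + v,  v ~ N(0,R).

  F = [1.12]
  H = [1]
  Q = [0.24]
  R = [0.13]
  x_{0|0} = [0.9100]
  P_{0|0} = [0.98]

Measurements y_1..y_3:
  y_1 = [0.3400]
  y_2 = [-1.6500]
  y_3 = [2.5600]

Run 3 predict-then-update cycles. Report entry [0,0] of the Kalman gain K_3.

step 1: x^-=[1.0192]  P^-=[1.4693]  S=[1.5993]  K=[0.9187]  nu=[-0.6792]  x^+=[0.3952]  P^+=[0.1194]
step 2: x^-=[0.4426]  P^-=[0.3898]  S=[0.5198]  K=[0.7499]  nu=[-2.0926]  x^+=[-1.1267]  P^+=[0.0975]
step 3: x^-=[-1.2619]  P^-=[0.3623]  S=[0.4923]  K=[0.7359]  nu=[3.8219]  x^+=[1.5508]  P^+=[0.0957]

K[0,0] = 0.7359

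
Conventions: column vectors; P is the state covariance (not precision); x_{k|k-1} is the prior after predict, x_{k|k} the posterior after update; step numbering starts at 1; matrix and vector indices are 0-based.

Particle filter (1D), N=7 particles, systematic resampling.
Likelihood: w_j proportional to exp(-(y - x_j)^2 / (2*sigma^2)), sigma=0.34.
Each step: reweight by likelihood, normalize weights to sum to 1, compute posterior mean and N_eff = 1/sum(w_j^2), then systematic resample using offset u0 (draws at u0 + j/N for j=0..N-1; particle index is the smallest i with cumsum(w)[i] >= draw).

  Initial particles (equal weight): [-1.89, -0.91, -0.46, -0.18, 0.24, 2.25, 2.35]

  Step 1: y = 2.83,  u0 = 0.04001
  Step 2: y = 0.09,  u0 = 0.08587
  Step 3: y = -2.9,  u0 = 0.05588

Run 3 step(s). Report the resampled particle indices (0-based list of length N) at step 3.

resampled_idx = [0, 1, 2, 2, 3, 4, 5]

step 1: w=[0.0000, 0.0000, 0.0000, 0.0000, 0.0000, 0.3873, 0.6127]  mean=2.3113  Neff=1.9034  idx=[5, 5, 5, 6, 6, 6, 6]
step 2: w=[0.2785, 0.2785, 0.2785, 0.0412, 0.0412, 0.0412, 0.0412]  mean=2.2665  Neff=4.1774  idx=[0, 0, 1, 1, 2, 2, 5]
step 3: w=[0.1664, 0.1664, 0.1664, 0.1664, 0.1664, 0.1664, 0.0019]  mean=2.2502  Neff=6.0222  idx=[0, 1, 2, 2, 3, 4, 5]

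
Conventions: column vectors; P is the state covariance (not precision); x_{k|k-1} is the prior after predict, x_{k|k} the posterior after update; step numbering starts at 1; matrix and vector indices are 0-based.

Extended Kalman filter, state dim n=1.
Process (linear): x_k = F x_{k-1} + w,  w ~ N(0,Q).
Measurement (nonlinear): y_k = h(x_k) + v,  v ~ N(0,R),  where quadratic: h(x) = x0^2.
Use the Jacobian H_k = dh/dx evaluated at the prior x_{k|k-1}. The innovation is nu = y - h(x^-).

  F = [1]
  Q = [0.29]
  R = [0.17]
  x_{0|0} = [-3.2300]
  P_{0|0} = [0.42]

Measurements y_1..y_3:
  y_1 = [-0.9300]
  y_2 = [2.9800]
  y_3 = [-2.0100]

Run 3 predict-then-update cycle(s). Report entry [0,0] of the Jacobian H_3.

step 1: x^-=[-3.2300]  P^-=[0.7100]  H_jac=[-6.4600]  S=[29.7994]  K=[-0.1539]  nu=[-11.3629]  x^+=[-1.4811]  P^+=[0.0041]
step 2: x^-=[-1.4811]  P^-=[0.2941]  H_jac=[-2.9621]  S=[2.7501]  K=[-0.3167]  nu=[0.7864]  x^+=[-1.7302]  P^+=[0.0182]
step 3: x^-=[-1.7302]  P^-=[0.3082]  H_jac=[-3.4603]  S=[3.8600]  K=[-0.2763]  nu=[-5.0034]  x^+=[-0.3479]  P^+=[0.0136]

H_jac[0,0] = -3.4603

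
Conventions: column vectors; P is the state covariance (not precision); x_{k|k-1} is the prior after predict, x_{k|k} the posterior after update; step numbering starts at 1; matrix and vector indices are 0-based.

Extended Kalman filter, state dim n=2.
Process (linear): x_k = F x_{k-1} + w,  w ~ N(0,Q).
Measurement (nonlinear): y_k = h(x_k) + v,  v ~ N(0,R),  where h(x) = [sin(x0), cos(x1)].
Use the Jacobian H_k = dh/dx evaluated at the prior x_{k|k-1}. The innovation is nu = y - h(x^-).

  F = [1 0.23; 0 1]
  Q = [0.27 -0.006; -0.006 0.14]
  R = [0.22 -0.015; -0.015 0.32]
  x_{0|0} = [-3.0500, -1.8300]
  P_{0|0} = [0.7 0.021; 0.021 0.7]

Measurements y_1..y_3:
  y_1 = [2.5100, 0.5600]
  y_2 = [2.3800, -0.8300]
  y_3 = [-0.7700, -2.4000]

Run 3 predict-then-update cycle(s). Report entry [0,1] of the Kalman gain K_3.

K[0,1] = 0.0708

step 1: x^-=[-3.4709, -1.8300]  P^-=[1.0167 0.1760; 0.1760 0.8400]  H_jac=[-0.9463 0.0000; 0.0000 0.9666]  S=[1.1304 -0.1760; -0.1760 1.1048]  K=[-0.8482 0.0189; -0.0338 0.7295]  nu=[2.1866, 0.8163]  x^+=[-5.3101, -1.3083]  P^+=[0.1975 0.0194; 0.0194 0.2420]
step 2: x^-=[-5.6110, -1.3083]  P^-=[0.4892 0.0691; 0.0691 0.3820]  H_jac=[0.7825 0.0000; 0.0000 0.9657]  S=[0.5195 0.0372; 0.0372 0.6763]  K=[0.7326 0.0583; 0.0652 0.5419]  nu=[1.7573, -1.0895]  x^+=[-4.3871, -1.7841]  P^+=[0.2049 0.0080; 0.0080 0.1786]
step 3: x^-=[-4.7974, -1.7841]  P^-=[0.4880 0.0430; 0.0430 0.3186]  H_jac=[0.0849 0.0000; 0.0000 0.9773]  S=[0.2235 -0.0114; -0.0114 0.6243]  K=[0.1891 0.0708; 0.0419 0.4995]  nu=[-1.7664, -2.1883]  x^+=[-5.2863, -2.9511]  P^+=[0.4772 0.0203; 0.0203 0.1629]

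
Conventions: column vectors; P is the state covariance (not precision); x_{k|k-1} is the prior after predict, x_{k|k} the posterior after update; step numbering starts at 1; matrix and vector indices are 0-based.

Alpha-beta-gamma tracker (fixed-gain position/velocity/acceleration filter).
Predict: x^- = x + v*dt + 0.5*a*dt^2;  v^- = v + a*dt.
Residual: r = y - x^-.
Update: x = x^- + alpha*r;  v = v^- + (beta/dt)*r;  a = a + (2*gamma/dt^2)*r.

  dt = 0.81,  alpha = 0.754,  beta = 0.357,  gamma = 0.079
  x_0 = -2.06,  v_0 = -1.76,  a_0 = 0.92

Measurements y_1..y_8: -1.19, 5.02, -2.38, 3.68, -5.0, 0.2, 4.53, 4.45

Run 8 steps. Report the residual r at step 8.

step 1: x_pred=-3.1838  r=1.9938  x^+=-1.6805  v^+=-0.1361  a^+=1.4001
step 2: x_pred=-1.3314  r=6.3514  x^+=3.4576  v^+=3.7974  a^+=2.9297
step 3: x_pred=7.4945  r=-9.8745  x^+=0.0491  v^+=1.8183  a^+=0.5517
step 4: x_pred=1.7029  r=1.9771  x^+=3.1936  v^+=3.1365  a^+=1.0278
step 5: x_pred=6.0714  r=-11.0714  x^+=-2.2764  v^+=-0.9105  a^+=-1.6384
step 6: x_pred=-3.5514  r=3.7514  x^+=-0.7229  v^+=-0.5842  a^+=-0.7350
step 7: x_pred=-1.4372  r=5.9672  x^+=3.0621  v^+=1.4504  a^+=0.7020
step 8: x_pred=4.4672  r=-0.0172  x^+=4.4542  v^+=2.0115  a^+=0.6979

resid = -0.0172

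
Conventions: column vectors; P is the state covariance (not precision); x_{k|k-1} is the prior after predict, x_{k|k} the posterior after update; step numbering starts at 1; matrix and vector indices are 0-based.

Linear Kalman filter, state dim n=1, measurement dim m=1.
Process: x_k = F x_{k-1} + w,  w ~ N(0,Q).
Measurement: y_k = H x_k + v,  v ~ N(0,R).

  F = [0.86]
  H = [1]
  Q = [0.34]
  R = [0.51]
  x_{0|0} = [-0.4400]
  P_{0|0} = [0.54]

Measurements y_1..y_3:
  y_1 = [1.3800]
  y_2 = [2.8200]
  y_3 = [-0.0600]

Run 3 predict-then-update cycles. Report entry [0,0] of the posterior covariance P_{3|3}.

step 1: x^-=[-0.3784]  P^-=[0.7394]  S=[1.2494]  K=[0.5918]  nu=[1.7584]  x^+=[0.6622]  P^+=[0.3018]
step 2: x^-=[0.5695]  P^-=[0.5632]  S=[1.0732]  K=[0.5248]  nu=[2.2505]  x^+=[1.7506]  P^+=[0.2676]
step 3: x^-=[1.5055]  P^-=[0.5380]  S=[1.0480]  K=[0.5133]  nu=[-1.5655]  x^+=[0.7019]  P^+=[0.2618]

P_post[0,0] = 0.2618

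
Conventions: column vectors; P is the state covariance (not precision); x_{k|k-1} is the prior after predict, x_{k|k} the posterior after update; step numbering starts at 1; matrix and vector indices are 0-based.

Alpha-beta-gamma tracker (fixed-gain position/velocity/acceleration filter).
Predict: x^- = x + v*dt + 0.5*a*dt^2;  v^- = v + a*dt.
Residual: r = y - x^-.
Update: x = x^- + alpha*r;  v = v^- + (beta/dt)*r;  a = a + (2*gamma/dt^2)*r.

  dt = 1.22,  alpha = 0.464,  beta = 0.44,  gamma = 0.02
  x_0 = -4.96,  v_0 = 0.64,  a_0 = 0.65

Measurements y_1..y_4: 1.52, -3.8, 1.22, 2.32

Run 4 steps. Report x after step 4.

x_post = 3.6099

step 1: x_pred=-3.6955  r=5.2155  x^+=-1.2755  v^+=3.3140  a^+=0.7902
step 2: x_pred=3.3556  r=-7.1556  x^+=0.0354  v^+=1.6973  a^+=0.5979
step 3: x_pred=2.5510  r=-1.3310  x^+=1.9334  v^+=1.9466  a^+=0.5621
step 4: x_pred=4.7266  r=-2.4066  x^+=3.6099  v^+=1.7644  a^+=0.4974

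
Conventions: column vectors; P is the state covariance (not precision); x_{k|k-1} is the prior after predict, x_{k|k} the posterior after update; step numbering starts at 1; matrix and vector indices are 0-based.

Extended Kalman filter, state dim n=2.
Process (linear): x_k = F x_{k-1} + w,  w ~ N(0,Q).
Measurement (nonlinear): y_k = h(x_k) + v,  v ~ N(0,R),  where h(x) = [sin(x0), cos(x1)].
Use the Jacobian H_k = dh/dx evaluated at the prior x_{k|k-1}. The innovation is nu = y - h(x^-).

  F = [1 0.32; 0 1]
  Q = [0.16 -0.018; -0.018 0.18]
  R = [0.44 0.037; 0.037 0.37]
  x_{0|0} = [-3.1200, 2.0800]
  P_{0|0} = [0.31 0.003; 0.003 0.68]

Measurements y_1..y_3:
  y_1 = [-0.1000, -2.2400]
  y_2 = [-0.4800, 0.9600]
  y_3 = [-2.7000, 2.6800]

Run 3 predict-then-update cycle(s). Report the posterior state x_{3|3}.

step 1: x^-=[-2.4544, 2.0800]  P^-=[0.5416 0.2026; 0.2026 0.8600]  H_jac=[-0.7730 0.0000; 0.0000 -0.8731]  S=[0.7636 0.1737; 0.1737 1.0256]  K=[-0.5294 -0.0828; -0.0401 -0.7253]  nu=[0.5344, -1.7525]  x^+=[-2.5922, 3.3298]  P^+=[0.3053 0.0575; 0.0575 0.3091]
step 2: x^-=[-1.5267, 3.3298]  P^-=[0.5337 0.1384; 0.1384 0.4891]  H_jac=[0.0441 0.0000; 0.0000 0.1871]  S=[0.4410 0.0381; 0.0381 0.3871]  K=[0.0480 0.0622; -0.0066 0.2370]  nu=[0.5190, 1.9423]  x^+=[-1.3810, 3.7866]  P^+=[0.5310 0.1324; 0.1324 0.4674]
step 3: x^-=[-0.1693, 3.7866]  P^-=[0.8236 0.2640; 0.2640 0.6474]  H_jac=[0.9857 0.0000; 0.0000 0.6012]  S=[1.2403 0.1935; 0.1935 0.6040]  K=[0.6459 0.0559; 0.1151 0.6076]  nu=[-2.5315, 3.4791]  x^+=[-1.6097, 5.6092]  P^+=[0.2904 0.0742; 0.0742 0.3810]

x_post = [-1.6097, 5.6092]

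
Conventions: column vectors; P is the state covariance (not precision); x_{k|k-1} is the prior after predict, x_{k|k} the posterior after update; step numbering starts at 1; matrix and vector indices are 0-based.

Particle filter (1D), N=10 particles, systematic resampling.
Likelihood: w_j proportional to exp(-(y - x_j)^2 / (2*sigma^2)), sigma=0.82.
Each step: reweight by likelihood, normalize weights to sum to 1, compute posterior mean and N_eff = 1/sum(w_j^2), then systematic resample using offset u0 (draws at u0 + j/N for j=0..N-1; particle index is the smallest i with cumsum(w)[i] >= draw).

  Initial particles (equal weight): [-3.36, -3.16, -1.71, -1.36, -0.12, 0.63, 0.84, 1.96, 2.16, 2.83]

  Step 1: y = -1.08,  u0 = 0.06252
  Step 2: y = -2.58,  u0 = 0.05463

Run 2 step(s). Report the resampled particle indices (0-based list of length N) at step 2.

step 1: w=[0.0086, 0.0165, 0.3060, 0.3878, 0.2072, 0.0467, 0.0265, 0.0004, 0.0002, 0.0000]  mean=-1.1037  Neff=3.4454  idx=[2, 2, 2, 3, 3, 3, 3, 4, 4, 5]
step 2: w=[0.1865, 0.1865, 0.1865, 0.1083, 0.1083, 0.1083, 0.1083, 0.0036, 0.0036, 0.0002]  mean=-1.5465  Neff=6.6109  idx=[0, 0, 1, 1, 2, 2, 3, 4, 5, 6]

resampled_idx = [0, 0, 1, 1, 2, 2, 3, 4, 5, 6]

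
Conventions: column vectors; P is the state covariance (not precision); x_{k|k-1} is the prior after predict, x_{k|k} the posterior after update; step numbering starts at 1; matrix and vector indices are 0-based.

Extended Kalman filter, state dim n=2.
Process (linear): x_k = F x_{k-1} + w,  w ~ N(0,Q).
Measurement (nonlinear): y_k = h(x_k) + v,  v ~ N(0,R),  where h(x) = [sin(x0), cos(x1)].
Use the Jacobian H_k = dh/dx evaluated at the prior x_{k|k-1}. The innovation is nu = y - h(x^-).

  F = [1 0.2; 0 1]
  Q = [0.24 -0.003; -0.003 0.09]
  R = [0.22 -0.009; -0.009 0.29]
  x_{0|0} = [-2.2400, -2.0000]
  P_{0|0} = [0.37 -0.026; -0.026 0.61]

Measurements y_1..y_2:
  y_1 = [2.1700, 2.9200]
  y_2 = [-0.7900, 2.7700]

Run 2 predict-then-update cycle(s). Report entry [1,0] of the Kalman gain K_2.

K[1,0] = -0.0477

step 1: x^-=[-2.6400, -2.0000]  P^-=[0.6240 0.0930; 0.0930 0.7000]  H_jac=[-0.8768 0.0000; 0.0000 0.9093]  S=[0.6997 -0.0831; -0.0831 0.8688]  K=[-0.7792 0.0228; -0.0298 0.7298]  nu=[2.6508, 3.3361]  x^+=[-4.6296, 0.3557]  P^+=[0.1957 0.0150; 0.0150 0.2330]
step 2: x^-=[-4.5585, 0.3557]  P^-=[0.4511 0.0586; 0.0586 0.3230]  H_jac=[-0.1533 0.0000; 0.0000 -0.3482]  S=[0.2306 -0.0059; -0.0059 0.3292]  K=[-0.3016 -0.0674; -0.0477 -0.3426]  nu=[-1.7782, 1.8326]  x^+=[-4.1456, -0.1874]  P^+=[0.4288 0.0483; 0.0483 0.2841]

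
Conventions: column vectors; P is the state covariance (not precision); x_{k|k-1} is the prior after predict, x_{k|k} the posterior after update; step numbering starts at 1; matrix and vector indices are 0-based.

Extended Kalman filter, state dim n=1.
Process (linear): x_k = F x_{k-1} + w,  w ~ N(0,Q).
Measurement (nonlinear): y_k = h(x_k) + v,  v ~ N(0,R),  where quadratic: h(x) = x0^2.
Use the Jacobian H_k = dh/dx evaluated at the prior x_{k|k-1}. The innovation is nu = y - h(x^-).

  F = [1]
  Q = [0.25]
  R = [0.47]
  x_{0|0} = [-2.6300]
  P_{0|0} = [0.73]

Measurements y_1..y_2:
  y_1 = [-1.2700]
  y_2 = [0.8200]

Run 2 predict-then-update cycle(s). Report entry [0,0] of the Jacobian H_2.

H_jac[0,0] = -2.2001

step 1: x^-=[-2.6300]  P^-=[0.9800]  H_jac=[-5.2600]  S=[27.5842]  K=[-0.1869]  nu=[-8.1869]  x^+=[-1.1001]  P^+=[0.0167]
step 2: x^-=[-1.1001]  P^-=[0.2667]  H_jac=[-2.2001]  S=[1.7610]  K=[-0.3332]  nu=[-0.3902]  x^+=[-0.9701]  P^+=[0.0712]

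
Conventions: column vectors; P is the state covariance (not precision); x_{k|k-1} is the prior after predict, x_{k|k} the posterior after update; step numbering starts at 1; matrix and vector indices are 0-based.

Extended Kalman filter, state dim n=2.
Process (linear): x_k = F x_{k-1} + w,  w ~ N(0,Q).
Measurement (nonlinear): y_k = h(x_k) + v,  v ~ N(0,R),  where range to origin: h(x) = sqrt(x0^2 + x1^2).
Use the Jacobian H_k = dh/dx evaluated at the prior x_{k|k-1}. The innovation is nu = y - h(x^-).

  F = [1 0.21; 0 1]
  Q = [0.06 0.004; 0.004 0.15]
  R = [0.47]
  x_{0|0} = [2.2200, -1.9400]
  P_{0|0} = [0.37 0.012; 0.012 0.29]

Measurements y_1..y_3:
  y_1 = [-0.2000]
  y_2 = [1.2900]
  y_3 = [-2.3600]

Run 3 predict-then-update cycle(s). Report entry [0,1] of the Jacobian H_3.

H_jac[0,1] = -0.8880

step 1: x^-=[1.8126, -1.9400]  P^-=[0.4478 0.0769; 0.0769 0.4400]  H_jac=[0.6827 -0.7307]  S=[0.8369]  K=[0.2982; -0.3214]  nu=[-2.8550]  x^+=[0.9613, -1.0223]  P^+=[0.3734 0.1571; 0.1571 0.3535]
step 2: x^-=[0.7466, -1.0223]  P^-=[0.5150 0.2354; 0.2354 0.5035]  H_jac=[0.5898 -0.8076]  S=[0.7533]  K=[0.1509; -0.3555]  nu=[0.0240]  x^+=[0.7503, -1.0309]  P^+=[0.4978 0.2758; 0.2758 0.4083]
step 3: x^-=[0.5338, -1.0309]  P^-=[0.6917 0.3655; 0.3655 0.5583]  H_jac=[0.4598 -0.8880]  S=[0.7580]  K=[-0.0086; -0.4324]  nu=[-3.5209]  x^+=[0.5642, 0.4914]  P^+=[0.6916 0.3627; 0.3627 0.4166]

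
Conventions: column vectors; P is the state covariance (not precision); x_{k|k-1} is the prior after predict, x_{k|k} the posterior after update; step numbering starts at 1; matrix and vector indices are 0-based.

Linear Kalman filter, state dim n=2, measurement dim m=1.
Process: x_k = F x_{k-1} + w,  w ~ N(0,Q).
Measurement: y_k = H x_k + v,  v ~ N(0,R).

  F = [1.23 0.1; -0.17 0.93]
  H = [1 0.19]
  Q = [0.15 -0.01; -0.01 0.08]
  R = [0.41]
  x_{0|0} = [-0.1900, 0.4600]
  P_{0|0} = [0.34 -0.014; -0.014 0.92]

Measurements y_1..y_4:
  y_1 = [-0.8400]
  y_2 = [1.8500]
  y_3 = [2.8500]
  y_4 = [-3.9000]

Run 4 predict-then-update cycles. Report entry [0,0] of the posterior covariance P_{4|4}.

step 1: x^-=[-0.1877, 0.4601]  P^-=[0.6701 -0.0113; -0.0113 0.8900]  S=[1.1080]  K=[0.6029; 0.1424]  nu=[-0.7397]  x^+=[-0.6337, 0.3548]  P^+=[0.2674 -0.1064; -0.1064 0.8675]
step 2: x^-=[-0.7439, 0.4377]  P^-=[0.5371 -0.1052; -0.1052 0.8717]  S=[0.9386]  K=[0.5509; 0.0644]  nu=[2.5108]  x^+=[0.6393, 0.5993]  P^+=[0.2522 -0.1385; -0.1385 0.8678]
step 3: x^-=[0.8463, 0.4487]  P^-=[0.5061 -0.1381; -0.1381 0.8816]  S=[0.8955]  K=[0.5359; 0.0329]  nu=[1.9185]  x^+=[1.8744, 0.5117]  P^+=[0.2490 -0.1539; -0.1539 0.8807]
step 4: x^-=[2.3567, 0.1573]  P^-=[0.4976 -0.1535; -0.1535 0.8975]  S=[0.8817]  K=[0.5313; 0.0193]  nu=[-6.2866]  x^+=[-0.9834, 0.0361]  P^+=[0.2487 -0.1626; -0.1626 0.8972]

P_post[0,0] = 0.2487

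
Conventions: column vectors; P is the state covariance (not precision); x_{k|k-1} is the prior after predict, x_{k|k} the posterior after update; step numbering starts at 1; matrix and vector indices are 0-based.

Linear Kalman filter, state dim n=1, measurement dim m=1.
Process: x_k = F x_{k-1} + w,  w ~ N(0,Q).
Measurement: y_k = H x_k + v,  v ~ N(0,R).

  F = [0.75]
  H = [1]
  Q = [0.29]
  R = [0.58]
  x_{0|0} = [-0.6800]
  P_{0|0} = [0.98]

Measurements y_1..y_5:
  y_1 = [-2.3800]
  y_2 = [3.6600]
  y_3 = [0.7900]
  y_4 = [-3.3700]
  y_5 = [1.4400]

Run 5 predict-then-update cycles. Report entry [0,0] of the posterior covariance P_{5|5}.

step 1: x^-=[-0.5100]  P^-=[0.8413]  S=[1.4213]  K=[0.5919]  nu=[-1.8700]  x^+=[-1.6169]  P^+=[0.3433]
step 2: x^-=[-1.2127]  P^-=[0.4831]  S=[1.0631]  K=[0.4544]  nu=[4.8727]  x^+=[1.0016]  P^+=[0.2636]
step 3: x^-=[0.7512]  P^-=[0.4383]  S=[1.0183]  K=[0.4304]  nu=[0.0388]  x^+=[0.7679]  P^+=[0.2496]
step 4: x^-=[0.5759]  P^-=[0.4304]  S=[1.0104]  K=[0.4260]  nu=[-3.9459]  x^+=[-1.1050]  P^+=[0.2471]
step 5: x^-=[-0.8287]  P^-=[0.4290]  S=[1.0090]  K=[0.4252]  nu=[2.2687]  x^+=[0.1359]  P^+=[0.2466]

P_post[0,0] = 0.2466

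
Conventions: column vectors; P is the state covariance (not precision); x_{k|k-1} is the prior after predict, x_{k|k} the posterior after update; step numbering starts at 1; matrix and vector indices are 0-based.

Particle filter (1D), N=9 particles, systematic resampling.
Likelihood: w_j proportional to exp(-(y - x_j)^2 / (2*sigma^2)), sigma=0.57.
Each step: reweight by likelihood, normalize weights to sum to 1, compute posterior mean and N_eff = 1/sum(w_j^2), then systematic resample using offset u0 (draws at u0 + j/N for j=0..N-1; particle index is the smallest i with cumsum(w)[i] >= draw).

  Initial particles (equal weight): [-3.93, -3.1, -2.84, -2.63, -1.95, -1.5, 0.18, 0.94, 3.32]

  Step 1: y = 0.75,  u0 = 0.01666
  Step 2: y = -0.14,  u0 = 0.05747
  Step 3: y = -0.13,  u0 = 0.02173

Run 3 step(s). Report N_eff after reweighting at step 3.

step 1: w=[0.0000, 0.0000, 0.0000, 0.0000, 0.0000, 0.0003, 0.3906, 0.6091, 0.0000]  mean=0.6426  Neff=1.9099  idx=[6, 6, 6, 6, 7, 7, 7, 7, 7]
step 2: w=[0.2011, 0.2011, 0.2011, 0.2011, 0.0391, 0.0391, 0.0391, 0.0391, 0.0391]  mean=0.3286  Neff=5.9021  idx=[0, 0, 1, 1, 2, 3, 3, 4, 7]
step 3: w=[0.1352, 0.1352, 0.1352, 0.1352, 0.1352, 0.1352, 0.1352, 0.0269, 0.0269]  mean=0.2209  Neff=7.7314  idx=[0, 0, 1, 2, 3, 4, 5, 5, 6]

N_eff = 7.7314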